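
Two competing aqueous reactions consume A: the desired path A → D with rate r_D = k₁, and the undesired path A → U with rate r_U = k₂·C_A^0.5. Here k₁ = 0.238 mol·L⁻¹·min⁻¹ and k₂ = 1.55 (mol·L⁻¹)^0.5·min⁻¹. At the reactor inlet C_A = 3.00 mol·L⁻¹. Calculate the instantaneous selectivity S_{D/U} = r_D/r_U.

S_{D/U} = r_D/r_U = (k₁)/(k₂·C_A^0.5) = (k₁/k₂)·C_A^-0.5.
= (0.238) / (1.55×3.000^0.5) = 0.2380/2.685 = 0.0887.
The undesired path is higher order in A, so low C_A (CSTR or dilute feed) favours D.

0.0887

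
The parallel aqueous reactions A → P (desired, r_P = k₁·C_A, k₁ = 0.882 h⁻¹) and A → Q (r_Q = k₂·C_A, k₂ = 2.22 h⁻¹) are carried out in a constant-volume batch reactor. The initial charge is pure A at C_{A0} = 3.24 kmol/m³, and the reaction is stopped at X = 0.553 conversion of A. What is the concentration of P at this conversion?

C_A = C_{A0}(1−X) = 1.448 kmol/m³.
Both paths are first order in A, so the instantaneous fraction to P is constant: dC_P/d(−C_A) = k₁/(k₁+k₂) = 0.2843.
C_P = 0.2843·(C_{A0}−C_A) = 0.2843×1.792 = 0.509 kmol/m³.

0.509 kmol/m³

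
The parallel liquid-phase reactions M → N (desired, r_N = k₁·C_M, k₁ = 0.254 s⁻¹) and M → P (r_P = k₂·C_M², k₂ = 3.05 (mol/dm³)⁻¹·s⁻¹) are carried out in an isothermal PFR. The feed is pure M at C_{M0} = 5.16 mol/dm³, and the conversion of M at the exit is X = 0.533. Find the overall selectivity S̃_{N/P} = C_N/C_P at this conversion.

0.0230

C_M = C_{M0}(1−X) = 2.410 mol/dm³.
Along a PFR/batch, dC_N/dC_M = −r_N/(r_N+r_P) = −k₁/(k₁+k₂·C_M).
Integrating from C_{M0} to C_M: C_N = (0.254/3.05)·ln[(0.254+3.05·5.16)/(0.254+3.05·2.41)] = 0.08328·ln(15.99/7.604) = 0.06191 mol/dm³.
C_P = (C_{M0}−C_M)−C_N = 2.688 mol/dm³; S̃_{N/P} = 0.06191/2.688 = 0.0230.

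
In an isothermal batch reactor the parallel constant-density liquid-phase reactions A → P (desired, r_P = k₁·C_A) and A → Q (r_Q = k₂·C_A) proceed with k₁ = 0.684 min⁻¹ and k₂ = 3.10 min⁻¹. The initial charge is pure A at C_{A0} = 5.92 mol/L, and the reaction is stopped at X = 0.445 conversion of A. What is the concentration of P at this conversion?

0.476 mol/L

C_A = C_{A0}(1−X) = 3.286 mol/L.
Both paths are first order in A, so the instantaneous fraction to P is constant: dC_P/d(−C_A) = k₁/(k₁+k₂) = 0.1808.
C_P = 0.1808·(C_{A0}−C_A) = 0.1808×2.634 = 0.476 mol/L.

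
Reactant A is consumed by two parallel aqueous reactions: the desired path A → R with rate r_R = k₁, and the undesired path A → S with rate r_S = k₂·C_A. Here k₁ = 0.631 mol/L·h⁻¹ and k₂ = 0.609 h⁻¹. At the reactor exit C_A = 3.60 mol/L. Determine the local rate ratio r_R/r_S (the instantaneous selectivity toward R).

0.288

S_{R/S} = r_R/r_S = (k₁)/(k₂·C_A) = (k₁/k₂)·C_A⁻¹.
= (0.631) / (0.609×3.600) = 0.6310/2.192 = 0.288.
The undesired path is higher order in A, so low C_A (CSTR or dilute feed) favours R.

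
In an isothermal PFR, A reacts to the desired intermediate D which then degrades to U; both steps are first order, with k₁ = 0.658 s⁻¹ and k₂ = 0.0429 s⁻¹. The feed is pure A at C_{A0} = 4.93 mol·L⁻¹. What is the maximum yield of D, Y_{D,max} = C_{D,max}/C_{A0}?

Evaluating C_D at τ_opt = ln(k₂/k₁)/(k₂−k₁) gives C_{D,max}/C_{A0} = (k₁/k₂)^[k₂/(k₂−k₁)].
= (0.658/0.0429)^(0.0429/(0.0429−0.658)) = (15.34)^(-0.06974) = 0.8266.

0.827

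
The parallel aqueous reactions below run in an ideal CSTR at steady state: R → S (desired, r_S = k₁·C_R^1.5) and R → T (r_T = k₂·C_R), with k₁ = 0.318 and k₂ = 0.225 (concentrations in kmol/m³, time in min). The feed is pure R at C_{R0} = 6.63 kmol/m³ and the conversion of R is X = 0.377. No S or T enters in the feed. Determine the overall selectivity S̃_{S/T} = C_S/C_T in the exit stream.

2.87

Exit C_R = C_{R0}(1−X) = 6.63×0.623 = 4.130 kmol/m³.
Rates in a CSTR are evaluated at the outlet concentration: r_S = 0.318×4.130^1.5 = 2.669, r_T = 0.225×4.130 = 0.9294.
Overall selectivity = C_S/C_T = r_Sτ/(r_Tτ) = r_S/r_T = 2.87.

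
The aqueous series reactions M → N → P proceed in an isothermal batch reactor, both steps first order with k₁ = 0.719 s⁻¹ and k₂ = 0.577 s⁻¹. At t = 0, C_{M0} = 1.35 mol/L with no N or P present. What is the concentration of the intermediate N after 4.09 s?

The intermediate concentration in a first-order A→B→C sequence is C_N = k₁C_{M0}(e^(−k₁t) − e^(−k₂t))/(k₂−k₁).
e^(−k₁t) = e^(−0.719×4.09) = e^(−2.941) = 0.05283; e^(−k₂t) = e^(−2.360) = 0.09443.
C_N = 0.719×1.35/(0.577−0.719) × (0.05283−0.09443) = (-6.836)×(-0.04160) = 0.2844 mol/L.

0.284 mol/L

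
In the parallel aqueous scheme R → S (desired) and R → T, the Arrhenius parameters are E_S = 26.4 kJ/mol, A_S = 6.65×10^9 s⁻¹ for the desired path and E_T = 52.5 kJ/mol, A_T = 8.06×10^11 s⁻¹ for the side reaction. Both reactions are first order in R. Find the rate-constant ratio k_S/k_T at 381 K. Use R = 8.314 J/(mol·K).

31.3

With equal orders, S_{S/T} = k_S/k_T = (A_S/A_T)·exp[(E_T−E_S)/(RT)].
(E_T−E_S)/(RT) = (52.5−26.4)×10³/(8.314×381) = 26100/3168 = 8.240.
k_S/k_T = (6.65×10^9/8.06×10^11)·exp(8.240) = 0.008251 × 3788 = 31.3.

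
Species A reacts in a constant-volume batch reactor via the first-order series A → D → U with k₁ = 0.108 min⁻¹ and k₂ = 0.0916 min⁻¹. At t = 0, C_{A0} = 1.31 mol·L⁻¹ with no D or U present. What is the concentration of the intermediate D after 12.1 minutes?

Solving the coupled first-order balances gives C_D(t) = [k₁/(k₂−k₁)]·C_{A0}·(e^(−k₁t) − e^(−k₂t)).
e^(−k₁t) = e^(−0.108×12.1) = e^(−1.307) = 0.2707; e^(−k₂t) = e^(−1.108) = 0.3301.
C_D = 0.108×1.31/(0.0916−0.108) × (0.2707−0.3301) = (-8.627)×(-0.05942) = 0.5126 mol·L⁻¹.

0.513 mol·L⁻¹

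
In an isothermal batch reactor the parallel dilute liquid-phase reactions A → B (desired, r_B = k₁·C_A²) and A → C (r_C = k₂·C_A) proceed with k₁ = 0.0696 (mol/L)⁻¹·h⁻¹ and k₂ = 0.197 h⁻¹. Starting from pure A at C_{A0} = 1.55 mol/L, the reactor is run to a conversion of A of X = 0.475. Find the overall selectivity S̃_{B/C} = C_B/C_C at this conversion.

C_A = C_{A0}(1−X) = 0.8138 mol/L.
Along a PFR/batch, dC_C/dC_A = −r_C/(r_B+r_C) = −k₂/(k₂+k₁·C_A).
Integrating from C_{A0} to C_A: C_C = (0.197/0.0696)·ln[(0.197+0.0696·1.55)/(0.197+0.0696·0.814)] = 2.830·ln(0.3049/0.2536) = 0.5208 mol/L.
Then C_B = (C_{A0}−C_A) − C_C = 0.7362 − 0.5208 = 0.2154 mol/L.
S̃_{B/C} = C_B/C_C = 0.2154/0.5208 = 0.414.

0.414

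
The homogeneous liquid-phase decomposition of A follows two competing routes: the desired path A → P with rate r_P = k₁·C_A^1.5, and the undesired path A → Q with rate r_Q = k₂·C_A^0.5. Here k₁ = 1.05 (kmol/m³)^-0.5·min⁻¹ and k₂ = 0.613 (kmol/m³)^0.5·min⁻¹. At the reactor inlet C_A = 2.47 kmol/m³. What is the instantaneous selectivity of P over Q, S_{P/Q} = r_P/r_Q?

S_{P/Q} = r_P/r_Q = (k₁·C_A^1.5)/(k₂·C_A^0.5) = (k₁/k₂)·C_A.
= (1.05×2.470^1.5) / (0.613×2.470^0.5) = 4.076/0.9634 = 4.23.
Since the desired path is higher order in A, keeping C_A high (PFR or concentrated feed) favours P.

4.23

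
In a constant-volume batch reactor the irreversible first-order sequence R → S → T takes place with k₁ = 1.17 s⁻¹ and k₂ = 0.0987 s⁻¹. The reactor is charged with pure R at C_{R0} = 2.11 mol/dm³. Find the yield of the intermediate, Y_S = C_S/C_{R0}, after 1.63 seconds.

The intermediate concentration in a first-order A→B→C sequence is C_S = k₁C_{R0}(e^(−k₁t) − e^(−k₂t))/(k₂−k₁).
e^(−k₁t) = e^(−1.17×1.63) = e^(−1.907) = 0.1485; e^(−k₂t) = e^(−0.1609) = 0.8514.
C_S = 1.17×2.11/(0.0987−1.17) × (0.1485−0.8514) = (-2.304)×(-0.7029) = 1.620 mol/dm³.
Y_S = C_S/C_{R0} = 1.620/2.11 = 0.768.

0.768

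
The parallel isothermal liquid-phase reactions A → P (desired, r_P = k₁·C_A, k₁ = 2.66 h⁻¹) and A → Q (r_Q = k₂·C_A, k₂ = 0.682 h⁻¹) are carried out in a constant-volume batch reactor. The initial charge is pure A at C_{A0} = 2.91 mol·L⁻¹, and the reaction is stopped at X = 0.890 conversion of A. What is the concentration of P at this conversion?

2.06 mol·L⁻¹

C_A = C_{A0}(1−X) = 0.3201 mol·L⁻¹.
Both paths are first order in A, so the instantaneous fraction to P is constant: dC_P/d(−C_A) = k₁/(k₁+k₂) = 0.7959.
C_P = 0.7959·(C_{A0}−C_A) = 0.7959×2.590 = 2.06 mol·L⁻¹.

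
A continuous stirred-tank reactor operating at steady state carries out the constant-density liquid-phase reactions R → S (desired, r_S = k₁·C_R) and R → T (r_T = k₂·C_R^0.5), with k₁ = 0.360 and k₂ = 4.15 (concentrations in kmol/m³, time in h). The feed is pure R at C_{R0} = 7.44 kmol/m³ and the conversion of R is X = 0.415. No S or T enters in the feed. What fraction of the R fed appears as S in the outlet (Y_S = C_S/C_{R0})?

0.0636

Exit C_R = C_{R0}(1−X) = 7.44×0.585 = 4.352 kmol/m³.
Rates in a CSTR are evaluated at the outlet concentration: r_S = 0.360×4.352 = 1.567, r_T = 4.15×4.352^0.5 = 8.658.
Fraction of consumed R going to S: r_S/(r_S+r_T) = 0.1532.
C_S = 0.1532·C_{R0}·X = 0.1532×7.44×0.415 = 0.473 kmol/m³; Y_S = C_S/C_{R0} = 0.0636.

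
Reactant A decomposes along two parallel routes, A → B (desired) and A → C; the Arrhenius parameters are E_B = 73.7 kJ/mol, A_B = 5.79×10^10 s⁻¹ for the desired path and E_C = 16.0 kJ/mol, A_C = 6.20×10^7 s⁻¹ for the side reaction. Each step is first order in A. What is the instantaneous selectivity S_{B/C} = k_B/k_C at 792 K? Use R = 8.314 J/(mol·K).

k_B/k_C = (A_B/A_C)·exp[−(E_B−E_C)/(RT)] = (A_B/A_C)·exp[(E_C−E_B)/(RT)].
(E_C−E_B)/(RT) = (16.0−73.7)×10³/(8.314×792) = -57700/6585 = -8.763.
k_B/k_C = (5.79×10^10/6.20×10^7)·exp(-8.763) = 933.9 × 1.565×10^-4 = 0.146.
Since E_B > E_C, raising the temperature improves selectivity toward B.

0.146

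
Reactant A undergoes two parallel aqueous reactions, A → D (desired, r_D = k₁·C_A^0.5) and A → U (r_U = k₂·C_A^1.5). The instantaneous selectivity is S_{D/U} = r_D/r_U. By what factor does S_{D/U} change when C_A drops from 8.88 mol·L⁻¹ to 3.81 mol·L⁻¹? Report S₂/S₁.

2.33

S_{D/U} = (k₁/k₂)·C_A⁻¹, so S₂/S₁ = (C_{A,2}/C_{A,1})⁻¹.
= 8.88/3.81 = 2.33.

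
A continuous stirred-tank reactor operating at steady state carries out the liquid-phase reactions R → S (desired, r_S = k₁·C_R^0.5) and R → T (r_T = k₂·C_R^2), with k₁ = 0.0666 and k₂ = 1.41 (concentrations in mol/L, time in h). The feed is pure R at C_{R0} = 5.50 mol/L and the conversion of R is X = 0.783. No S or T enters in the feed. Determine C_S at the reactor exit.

0.151 mol/L

Exit C_R = C_{R0}(1−X) = 5.50×0.217 = 1.193 mol/L.
A CSTR operates uniformly at the exit composition, giving r_S = 0.07276 and r_T = 2.008 (each k·C_R^n at C_R = 1.193).
Fraction of consumed R going to S: r_S/(r_S+r_T) = 0.03496.
C_S = 0.03496·C_{R0}·X = 0.03496×5.50×0.783 = 0.151 mol/L.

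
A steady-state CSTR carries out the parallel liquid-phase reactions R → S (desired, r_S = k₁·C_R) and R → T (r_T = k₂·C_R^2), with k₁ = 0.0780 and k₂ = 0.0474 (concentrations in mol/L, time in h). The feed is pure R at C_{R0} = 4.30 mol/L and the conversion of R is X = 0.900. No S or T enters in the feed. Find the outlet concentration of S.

Exit C_R = C_{R0}(1−X) = 4.30×0.100 = 0.4300 mol/L.
Rates in a CSTR are evaluated at the outlet concentration: r_S = 0.0780×0.4300 = 0.03354, r_T = 0.0474×0.4300^2 = 0.008764.
Fraction of consumed R going to S: r_S/(r_S+r_T) = 0.7928.
C_S = 0.7928·C_{R0}·X = 0.7928×4.30×0.900 = 3.07 mol/L.

3.07 mol/L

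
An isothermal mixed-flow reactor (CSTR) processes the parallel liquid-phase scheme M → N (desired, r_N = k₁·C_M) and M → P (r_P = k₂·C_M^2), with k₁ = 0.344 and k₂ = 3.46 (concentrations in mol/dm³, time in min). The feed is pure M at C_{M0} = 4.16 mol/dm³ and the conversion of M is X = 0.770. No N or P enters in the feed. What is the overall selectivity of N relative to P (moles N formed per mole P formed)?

0.104

Exit C_M = C_{M0}(1−X) = 4.16×0.230 = 0.9568 mol/dm³.
Rates in a CSTR are evaluated at the outlet concentration: r_N = 0.344×0.9568 = 0.3291, r_P = 3.46×0.9568^2 = 3.168.
Overall selectivity = C_N/C_P = r_Nτ/(r_Pτ) = r_N/r_P = 0.104.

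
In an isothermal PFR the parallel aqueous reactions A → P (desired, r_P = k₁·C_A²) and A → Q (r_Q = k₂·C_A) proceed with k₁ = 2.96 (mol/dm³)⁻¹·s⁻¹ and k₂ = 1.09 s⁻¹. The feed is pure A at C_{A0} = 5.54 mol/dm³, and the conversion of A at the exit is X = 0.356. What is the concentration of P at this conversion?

C_A = C_{A0}(1−X) = 3.568 mol/dm³.
Along a PFR/batch, dC_Q/dC_A = −r_Q/(r_P+r_Q) = −k₂/(k₂+k₁·C_A).
Integrating from C_{A0} to C_A: C_Q = (1.09/2.96)·ln[(1.09+2.96·5.54)/(1.09+2.96·3.57)] = 0.3682·ln(17.49/11.65) = 0.1496 mol/dm³.
Then C_P = (C_{A0}−C_A) − C_Q = 1.972 − 0.1496 = 1.823 mol/dm³.

1.82 mol/dm³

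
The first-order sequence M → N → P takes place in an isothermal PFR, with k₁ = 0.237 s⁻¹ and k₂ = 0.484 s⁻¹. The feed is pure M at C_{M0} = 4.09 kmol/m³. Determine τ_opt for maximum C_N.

2.89 s

For first-order series the maximum of C_N occurs at τ_opt = ln(k₂/k₁)/(k₂−k₁).
= ln(0.484/0.237)/(0.484−0.237) = ln(2.042)/0.2470 = 0.7140/0.2470 = 2.89 s.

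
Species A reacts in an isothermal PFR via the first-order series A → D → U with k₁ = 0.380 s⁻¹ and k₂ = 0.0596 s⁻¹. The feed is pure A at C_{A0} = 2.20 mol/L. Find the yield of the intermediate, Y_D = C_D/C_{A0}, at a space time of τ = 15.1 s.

Solving the coupled first-order balances gives C_D(τ) = [k₁/(k₂−k₁)]·C_{A0}·(e^(−k₁τ) − e^(−k₂τ)).
e^(−k₁τ) = e^(−0.380×15.1) = e^(−5.738) = 0.003221; e^(−k₂τ) = e^(−0.9000) = 0.4066.
C_D = 0.380×2.20/(0.0596−0.380) × (0.003221−0.4066) = (-2.609)×(-0.4034) = 1.052 mol/L.
Y_D = C_D/C_{A0} = 1.052/2.20 = 0.478.

0.478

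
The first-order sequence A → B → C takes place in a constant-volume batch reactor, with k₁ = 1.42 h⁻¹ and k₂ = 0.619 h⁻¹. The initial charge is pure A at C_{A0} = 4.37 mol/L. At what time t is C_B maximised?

1.04 h

The intermediate peaks when r₁ = r₂, i.e. k₁e^(−k₁t) = k₂e^(−k₂t), giving t_opt = ln(k₂/k₁)/(k₂−k₁).
= ln(0.619/1.42)/(0.619−1.42) = ln(0.4359)/-0.8010 = -0.8303/-0.8010 = 1.04 h.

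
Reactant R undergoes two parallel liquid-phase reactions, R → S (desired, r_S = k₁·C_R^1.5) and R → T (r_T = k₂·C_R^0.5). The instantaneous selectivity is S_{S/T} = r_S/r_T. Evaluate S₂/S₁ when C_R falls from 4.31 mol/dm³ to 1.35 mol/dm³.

0.313

S_{S/T} = (k₁/k₂)·C_R, so S₂/S₁ = (C_{R,2}/C_{R,1}).
= 1.35/4.31 = 0.313.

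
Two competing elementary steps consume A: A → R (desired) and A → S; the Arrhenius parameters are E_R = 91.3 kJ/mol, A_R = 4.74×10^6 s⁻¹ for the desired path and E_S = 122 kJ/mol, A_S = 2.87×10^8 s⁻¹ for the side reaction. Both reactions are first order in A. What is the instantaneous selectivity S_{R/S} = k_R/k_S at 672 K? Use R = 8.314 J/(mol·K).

4.02

With equal orders, S_{R/S} = k_R/k_S = (A_R/A_S)·exp[(E_S−E_R)/(RT)].
(E_S−E_R)/(RT) = (122−91.3)×10³/(8.314×672) = 30700/5587 = 5.495.
k_R/k_S = (4.74×10^6/2.87×10^8)·exp(5.495) = 0.01652 × 243.4 = 4.02.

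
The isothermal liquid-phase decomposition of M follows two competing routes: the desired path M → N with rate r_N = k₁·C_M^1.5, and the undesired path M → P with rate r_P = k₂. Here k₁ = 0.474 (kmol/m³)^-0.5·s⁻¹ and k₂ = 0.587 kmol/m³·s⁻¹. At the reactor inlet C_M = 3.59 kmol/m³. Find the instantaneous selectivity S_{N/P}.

5.49

S_{N/P} = r_N/r_P = (k₁·C_M^1.5)/(k₂) = (k₁/k₂)·C_M^1.5.
= (0.474×3.590^1.5) / (0.587) = 3.224/0.5870 = 5.49.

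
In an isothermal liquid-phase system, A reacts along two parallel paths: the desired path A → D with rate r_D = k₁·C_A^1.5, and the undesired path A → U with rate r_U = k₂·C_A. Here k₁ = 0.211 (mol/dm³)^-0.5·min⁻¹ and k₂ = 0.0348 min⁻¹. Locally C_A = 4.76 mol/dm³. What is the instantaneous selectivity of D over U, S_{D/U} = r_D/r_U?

13.2

S_{D/U} = r_D/r_U = (k₁·C_A^1.5)/(k₂·C_A) = (k₁/k₂)·C_A^0.5.
= (0.211×4.760^1.5) / (0.0348×4.760) = 2.191/0.1656 = 13.2.
Since the desired path is higher order in A, keeping C_A high (PFR or concentrated feed) favours D.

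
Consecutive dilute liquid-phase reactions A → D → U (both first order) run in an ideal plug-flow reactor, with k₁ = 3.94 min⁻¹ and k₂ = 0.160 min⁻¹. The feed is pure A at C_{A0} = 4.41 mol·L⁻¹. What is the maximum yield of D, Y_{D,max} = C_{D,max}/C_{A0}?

At the optimum, C_{D,max}/C_{A0} = (k₁/k₂)^[k₂/(k₂−k₁)].
= (3.94/0.160)^(0.160/(0.160−3.94)) = (24.62)^(-0.04233) = 0.8732.

0.873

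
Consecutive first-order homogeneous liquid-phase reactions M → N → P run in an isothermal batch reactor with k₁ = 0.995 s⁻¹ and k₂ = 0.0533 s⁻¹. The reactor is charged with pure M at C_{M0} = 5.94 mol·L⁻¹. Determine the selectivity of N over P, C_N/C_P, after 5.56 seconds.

For first-order series with pure M initially, C_N(t) = k₁C_{M0}/(k₂−k₁)·(e^(−k₁t) − e^(−k₂t)).
e^(−k₁t) = e^(−0.995×5.56) = e^(−5.532) = 0.003957; e^(−k₂t) = e^(−0.2963) = 0.7435.
C_N = 0.995×5.94/(0.0533−0.995) × (0.003957−0.7435) = (-6.276)×(-0.7396) = 4.642 mol·L⁻¹.
C_M = C_{M0}e^(−k₁t) = 0.02351 mol·L⁻¹, so C_P = C_{M0}−C_M−C_N = 1.275 mol·L⁻¹; C_N/C_P = 3.64.

3.64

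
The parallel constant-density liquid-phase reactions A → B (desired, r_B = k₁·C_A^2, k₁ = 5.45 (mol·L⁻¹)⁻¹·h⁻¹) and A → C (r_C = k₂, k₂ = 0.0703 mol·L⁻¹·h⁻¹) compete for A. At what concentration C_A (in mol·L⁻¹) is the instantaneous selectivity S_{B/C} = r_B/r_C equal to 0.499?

S_{B/C} = (k₁/k₂)·C_A^2 ⇒ C_A = (S·k₂/k₁)^(0.5).
= (0.499×0.0703/5.45)^(0.5) = (0.006437)^(0.5) = 0.0802 mol·L⁻¹.

0.0802 mol·L⁻¹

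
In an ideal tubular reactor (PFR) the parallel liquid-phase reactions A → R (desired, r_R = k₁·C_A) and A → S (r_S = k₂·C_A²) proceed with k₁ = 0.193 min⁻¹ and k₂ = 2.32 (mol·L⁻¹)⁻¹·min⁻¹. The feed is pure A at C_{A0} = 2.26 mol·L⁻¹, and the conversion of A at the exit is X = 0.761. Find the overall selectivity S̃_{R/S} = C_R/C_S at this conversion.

0.0684

C_A = C_{A0}(1−X) = 0.5401 mol·L⁻¹.
Along a PFR/batch, dC_R/dC_A = −r_R/(r_R+r_S) = −k₁/(k₁+k₂·C_A).
Integrating from C_{A0} to C_A: C_R = (0.193/2.32)·ln[(0.193+2.32·2.26)/(0.193+2.32·0.540)] = 0.08319·ln(5.436/1.446) = 0.1102 mol·L⁻¹.
C_S = (C_{A0}−C_A)−C_R = 1.610 mol·L⁻¹; S̃_{R/S} = 0.1102/1.610 = 0.0684.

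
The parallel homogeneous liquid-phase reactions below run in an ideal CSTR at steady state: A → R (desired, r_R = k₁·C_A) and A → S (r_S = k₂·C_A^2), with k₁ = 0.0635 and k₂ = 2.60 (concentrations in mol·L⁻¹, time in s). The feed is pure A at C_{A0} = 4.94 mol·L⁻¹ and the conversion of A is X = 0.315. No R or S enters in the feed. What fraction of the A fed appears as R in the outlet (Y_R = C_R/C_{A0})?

0.00226

Exit C_A = C_{A0}(1−X) = 4.94×0.685 = 3.384 mol·L⁻¹.
Rates in a CSTR are evaluated at the outlet concentration: r_R = 0.0635×3.384 = 0.2149, r_S = 2.60×3.384^2 = 29.77.
Fraction of consumed A going to R: r_R/(r_R+r_S) = 0.007166.
C_R = 0.007166·C_{A0}·X = 0.007166×4.94×0.315 = 0.0112 mol·L⁻¹; Y_R = C_R/C_{A0} = 0.00226.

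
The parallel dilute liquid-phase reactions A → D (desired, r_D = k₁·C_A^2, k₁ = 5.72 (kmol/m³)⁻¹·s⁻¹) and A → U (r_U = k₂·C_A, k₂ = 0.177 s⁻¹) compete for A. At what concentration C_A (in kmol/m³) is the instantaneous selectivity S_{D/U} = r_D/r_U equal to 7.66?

S_{D/U} = (k₁/k₂)·C_A ⇒ C_A = S·k₂/k₁.
= 7.66×0.177/5.72 = 0.237 kmol/m³.

0.237 kmol/m³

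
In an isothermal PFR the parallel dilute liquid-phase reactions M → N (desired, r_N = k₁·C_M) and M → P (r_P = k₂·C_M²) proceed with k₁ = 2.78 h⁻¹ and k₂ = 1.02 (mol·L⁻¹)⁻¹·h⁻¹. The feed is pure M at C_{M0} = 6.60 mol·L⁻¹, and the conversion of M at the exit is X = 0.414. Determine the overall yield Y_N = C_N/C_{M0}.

0.143

C_M = C_{M0}(1−X) = 3.868 mol·L⁻¹.
Along a PFR/batch, dC_N/dC_M = −r_N/(r_N+r_P) = −k₁/(k₁+k₂·C_M).
Integrating from C_{M0} to C_M: C_N = (2.78/1.02)·ln[(2.78+1.02·6.60)/(2.78+1.02·3.87)] = 2.725·ln(9.512/6.725) = 0.9450 mol·L⁻¹.
Y_N = C_N/C_{M0} = 0.9450/6.60 = 0.143.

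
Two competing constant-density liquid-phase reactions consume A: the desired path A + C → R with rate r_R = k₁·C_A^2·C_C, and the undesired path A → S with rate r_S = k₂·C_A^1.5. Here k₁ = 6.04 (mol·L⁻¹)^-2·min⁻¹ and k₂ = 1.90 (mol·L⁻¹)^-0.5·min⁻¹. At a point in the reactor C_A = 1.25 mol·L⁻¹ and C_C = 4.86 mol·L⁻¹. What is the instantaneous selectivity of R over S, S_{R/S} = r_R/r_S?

S_{R/S} = r_R/r_S = (k₁·C_A^2·C_C)/(k₂·C_A^1.5) = (k₁/k₂)·C_A^0.5·C_C.
= (6.04×1.250^2×4.860) / (1.90×1.250^1.5) = 45.87/2.655 = 17.3.

17.3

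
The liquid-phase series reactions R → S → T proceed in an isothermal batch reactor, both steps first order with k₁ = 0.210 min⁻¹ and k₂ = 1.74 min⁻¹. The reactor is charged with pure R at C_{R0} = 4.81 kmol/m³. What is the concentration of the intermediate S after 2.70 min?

0.368 kmol/m³

The intermediate concentration in a first-order A→B→C sequence is C_S = k₁C_{R0}(e^(−k₁t) − e^(−k₂t))/(k₂−k₁).
e^(−k₁t) = e^(−0.210×2.70) = e^(−0.5670) = 0.5672; e^(−k₂t) = e^(−4.698) = 0.009113.
C_S = 0.210×4.81/(1.74−0.210) × (0.5672−0.009113) = 0.6602×0.5581 = 0.3685 kmol/m³.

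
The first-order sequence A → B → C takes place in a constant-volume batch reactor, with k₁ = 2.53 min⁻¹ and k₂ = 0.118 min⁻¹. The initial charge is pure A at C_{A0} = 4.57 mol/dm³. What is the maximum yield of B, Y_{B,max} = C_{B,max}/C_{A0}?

Evaluating C_B at t_opt = ln(k₂/k₁)/(k₂−k₁) gives C_{B,max}/C_{A0} = (k₁/k₂)^[k₂/(k₂−k₁)].
= (2.53/0.118)^(0.118/(0.118−2.53)) = (21.44)^(-0.04892) = 0.8607.

0.861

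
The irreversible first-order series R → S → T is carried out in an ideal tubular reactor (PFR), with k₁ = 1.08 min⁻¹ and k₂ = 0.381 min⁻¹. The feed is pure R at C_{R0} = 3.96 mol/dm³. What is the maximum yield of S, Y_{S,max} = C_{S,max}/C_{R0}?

Evaluating C_S at τ_opt = ln(k₂/k₁)/(k₂−k₁) gives C_{S,max}/C_{R0} = (k₁/k₂)^[k₂/(k₂−k₁)].
= (1.08/0.381)^(0.381/(0.381−1.08)) = (2.835)^(-0.5451) = 0.5667.

0.567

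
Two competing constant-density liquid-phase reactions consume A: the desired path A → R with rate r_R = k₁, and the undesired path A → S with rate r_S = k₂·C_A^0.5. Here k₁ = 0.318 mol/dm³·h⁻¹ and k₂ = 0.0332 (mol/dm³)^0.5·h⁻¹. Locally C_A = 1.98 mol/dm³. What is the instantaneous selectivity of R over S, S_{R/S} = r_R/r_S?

S_{R/S} = r_R/r_S = (k₁)/(k₂·C_A^0.5) = (k₁/k₂)·C_A^-0.5.
= (0.318) / (0.0332×1.980^0.5) = 0.3180/0.04672 = 6.81.

6.81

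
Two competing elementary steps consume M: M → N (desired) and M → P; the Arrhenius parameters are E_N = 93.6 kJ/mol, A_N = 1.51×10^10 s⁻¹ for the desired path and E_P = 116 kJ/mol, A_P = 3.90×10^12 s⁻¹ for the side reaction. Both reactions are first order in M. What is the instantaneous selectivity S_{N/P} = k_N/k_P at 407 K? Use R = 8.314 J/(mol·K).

Since both paths have the same order in M, the concentration cancels and S_{N/P} = k_N/k_P = (A_N/A_P)·exp[(E_P−E_N)/(RT)].
(E_P−E_N)/(RT) = (116−93.6)×10³/(8.314×407) = 22400/3384 = 6.620.
k_N/k_P = (1.51×10^10/3.90×10^12)·exp(6.620) = 0.003872 × 749.8 = 2.90.

2.90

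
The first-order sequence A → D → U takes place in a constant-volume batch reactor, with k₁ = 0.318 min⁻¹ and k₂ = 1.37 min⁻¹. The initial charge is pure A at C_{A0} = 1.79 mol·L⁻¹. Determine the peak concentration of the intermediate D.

Evaluating C_D at t_opt = ln(k₂/k₁)/(k₂−k₁) gives C_{D,max}/C_{A0} = (k₁/k₂)^[k₂/(k₂−k₁)].
= (0.318/1.37)^(1.37/(1.37−0.318)) = (0.2321)^(1.302) = 0.1493.
C_{D,max} = 0.1493×1.79 = 0.267 mol·L⁻¹.

0.267 mol·L⁻¹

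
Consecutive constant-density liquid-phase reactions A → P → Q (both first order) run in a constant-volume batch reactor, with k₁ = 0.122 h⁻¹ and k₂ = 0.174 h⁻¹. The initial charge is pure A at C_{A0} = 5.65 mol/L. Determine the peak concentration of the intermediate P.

1.72 mol/L

Evaluating C_P at t_opt = ln(k₂/k₁)/(k₂−k₁) gives C_{P,max}/C_{A0} = (k₁/k₂)^[k₂/(k₂−k₁)].
= (0.122/0.174)^(0.174/(0.174−0.122)) = (0.7011)^(3.346) = 0.3048.
C_{P,max} = 0.3048×5.65 = 1.72 mol/L.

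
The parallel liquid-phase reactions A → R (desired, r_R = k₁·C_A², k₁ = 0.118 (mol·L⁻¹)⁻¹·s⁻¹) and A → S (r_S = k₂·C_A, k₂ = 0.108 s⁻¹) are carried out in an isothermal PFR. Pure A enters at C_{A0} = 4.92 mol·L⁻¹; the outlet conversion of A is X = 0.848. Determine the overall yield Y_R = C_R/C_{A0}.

0.614

C_A = C_{A0}(1−X) = 0.7478 mol·L⁻¹.
Along a PFR/batch, dC_S/dC_A = −r_S/(r_R+r_S) = −k₂/(k₂+k₁·C_A).
Integrating from C_{A0} to C_A: C_S = (0.108/0.118)·ln[(0.108+0.118·4.92)/(0.108+0.118·0.748)] = 0.9153·ln(0.6886/0.1962) = 1.149 mol·L⁻¹.
Then C_R = (C_{A0}−C_A) − C_S = 4.172 − 1.149 = 3.023 mol·L⁻¹.
Y_R = C_R/C_{A0} = 3.023/4.92 = 0.614.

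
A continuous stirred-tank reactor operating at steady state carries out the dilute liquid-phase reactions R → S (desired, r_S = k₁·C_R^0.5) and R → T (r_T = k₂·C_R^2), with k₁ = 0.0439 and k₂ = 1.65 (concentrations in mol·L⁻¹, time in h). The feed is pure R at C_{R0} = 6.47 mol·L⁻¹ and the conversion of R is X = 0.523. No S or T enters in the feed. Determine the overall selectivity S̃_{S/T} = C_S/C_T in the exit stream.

0.00491

Exit C_R = C_{R0}(1−X) = 6.47×0.477 = 3.086 mol·L⁻¹.
In a CSTR the entire volume is at exit conditions, so r_S = 0.0439×3.086^0.5 = 0.07712 and r_T = 1.65×3.086^2 = 15.72.
Overall selectivity = C_S/C_T = r_Sτ/(r_Tτ) = r_S/r_T = 0.00491.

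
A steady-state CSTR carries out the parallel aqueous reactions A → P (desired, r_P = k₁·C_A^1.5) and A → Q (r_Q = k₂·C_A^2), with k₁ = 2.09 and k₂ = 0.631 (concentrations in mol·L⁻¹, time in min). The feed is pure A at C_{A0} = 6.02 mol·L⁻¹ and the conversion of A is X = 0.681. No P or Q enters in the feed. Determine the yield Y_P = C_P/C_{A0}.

Exit C_A = C_{A0}(1−X) = 6.02×0.319 = 1.920 mol·L⁻¹.
Rates in a CSTR are evaluated at the outlet concentration: r_P = 2.09×1.920^1.5 = 5.562, r_Q = 0.631×1.920^2 = 2.327.
Fraction of consumed A going to P: r_P/(r_P+r_Q) = 0.7050.
C_P = 0.7050·C_{A0}·X = 0.7050×6.02×0.681 = 2.89 mol·L⁻¹; Y_P = C_P/C_{A0} = 0.480.

0.480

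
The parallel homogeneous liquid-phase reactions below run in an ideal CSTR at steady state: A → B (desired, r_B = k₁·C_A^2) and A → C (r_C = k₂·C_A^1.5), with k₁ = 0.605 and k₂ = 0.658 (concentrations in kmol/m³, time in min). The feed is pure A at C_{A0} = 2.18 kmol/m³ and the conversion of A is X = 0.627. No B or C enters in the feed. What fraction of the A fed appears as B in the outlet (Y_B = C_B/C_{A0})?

0.284

Exit C_A = C_{A0}(1−X) = 2.18×0.373 = 0.8131 kmol/m³.
In a CSTR the entire volume is at exit conditions, so r_B = 0.605×0.8131^2 = 0.4000 and r_C = 0.658×0.8131^1.5 = 0.4825.
Fraction of consumed A going to B: r_B/(r_B+r_C) = 0.4533.
C_B = 0.4533·C_{A0}·X = 0.4533×2.18×0.627 = 0.620 kmol/m³; Y_B = C_B/C_{A0} = 0.284.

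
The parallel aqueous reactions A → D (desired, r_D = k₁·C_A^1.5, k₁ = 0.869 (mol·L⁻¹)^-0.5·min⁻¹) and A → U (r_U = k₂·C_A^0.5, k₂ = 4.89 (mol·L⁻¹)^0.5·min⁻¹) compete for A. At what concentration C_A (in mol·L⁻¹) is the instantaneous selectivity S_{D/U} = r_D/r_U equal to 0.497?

S_{D/U} = (k₁/k₂)·C_A ⇒ C_A = S·k₂/k₁.
= 0.497×4.89/0.869 = 2.80 mol·L⁻¹.

2.80 mol·L⁻¹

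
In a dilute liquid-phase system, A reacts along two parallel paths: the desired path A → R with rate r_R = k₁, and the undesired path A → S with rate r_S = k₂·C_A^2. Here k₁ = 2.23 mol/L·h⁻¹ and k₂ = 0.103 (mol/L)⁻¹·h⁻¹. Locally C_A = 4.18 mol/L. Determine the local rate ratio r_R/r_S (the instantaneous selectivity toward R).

1.24

S_{R/S} = r_R/r_S = (k₁)/(k₂·C_A^2) = (k₁/k₂)·C_A^-2.
= (2.23) / (0.103×4.180^2) = 2.230/1.800 = 1.24.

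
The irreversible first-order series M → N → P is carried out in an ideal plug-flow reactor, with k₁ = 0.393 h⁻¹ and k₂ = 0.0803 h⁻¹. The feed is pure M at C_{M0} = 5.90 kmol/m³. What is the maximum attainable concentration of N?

At the optimum, C_{N,max}/C_{M0} = (k₁/k₂)^[k₂/(k₂−k₁)].
= (0.393/0.0803)^(0.0803/(0.0803−0.393)) = (4.894)^(-0.2568) = 0.6651.
C_{N,max} = 0.6651×5.90 = 3.92 kmol/m³.

3.92 kmol/m³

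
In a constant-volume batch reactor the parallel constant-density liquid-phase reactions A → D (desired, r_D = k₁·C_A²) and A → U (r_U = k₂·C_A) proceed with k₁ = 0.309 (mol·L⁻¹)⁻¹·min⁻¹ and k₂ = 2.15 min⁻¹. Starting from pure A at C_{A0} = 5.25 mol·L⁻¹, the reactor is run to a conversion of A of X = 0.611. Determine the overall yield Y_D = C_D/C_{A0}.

C_A = C_{A0}(1−X) = 2.042 mol·L⁻¹.
Along a PFR/batch, dC_U/dC_A = −r_U/(r_D+r_U) = −k₂/(k₂+k₁·C_A).
Integrating from C_{A0} to C_A: C_U = (2.15/0.309)·ln[(2.15+0.309·5.25)/(2.15+0.309·2.04)] = 6.958·ln(3.772/2.781) = 2.121 mol·L⁻¹.
Then C_D = (C_{A0}−C_A) − C_U = 3.208 − 2.121 = 1.087 mol·L⁻¹.
Y_D = C_D/C_{A0} = 1.087/5.25 = 0.207.

0.207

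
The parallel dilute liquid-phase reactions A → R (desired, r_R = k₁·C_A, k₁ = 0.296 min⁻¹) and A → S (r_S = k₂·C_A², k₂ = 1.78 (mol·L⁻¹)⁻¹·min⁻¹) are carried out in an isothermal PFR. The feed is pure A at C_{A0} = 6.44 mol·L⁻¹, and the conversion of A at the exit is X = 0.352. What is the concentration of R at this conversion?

0.0699 mol·L⁻¹

C_A = C_{A0}(1−X) = 4.173 mol·L⁻¹.
Along a PFR/batch, dC_R/dC_A = −r_R/(r_R+r_S) = −k₁/(k₁+k₂·C_A).
Integrating from C_{A0} to C_A: C_R = (0.296/1.78)·ln[(0.296+1.78·6.44)/(0.296+1.78·4.17)] = 0.1663·ln(11.76/7.724) = 0.06989 mol·L⁻¹.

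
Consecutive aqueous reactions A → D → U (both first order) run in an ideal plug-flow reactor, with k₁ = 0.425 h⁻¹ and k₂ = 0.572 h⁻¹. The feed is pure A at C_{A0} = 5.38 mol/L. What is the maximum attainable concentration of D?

Evaluating C_D at τ_opt = ln(k₂/k₁)/(k₂−k₁) gives C_{D,max}/C_{A0} = (k₁/k₂)^[k₂/(k₂−k₁)].
= (0.425/0.572)^(0.572/(0.572−0.425)) = (0.7430)^(3.891) = 0.3148.
C_{D,max} = 0.3148×5.38 = 1.69 mol/L.

1.69 mol/L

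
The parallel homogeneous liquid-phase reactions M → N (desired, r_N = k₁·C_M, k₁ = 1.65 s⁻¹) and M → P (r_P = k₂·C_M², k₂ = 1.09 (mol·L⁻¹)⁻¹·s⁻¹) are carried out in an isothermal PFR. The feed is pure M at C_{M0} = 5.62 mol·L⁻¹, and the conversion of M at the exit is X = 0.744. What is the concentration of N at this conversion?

1.34 mol·L⁻¹

C_M = C_{M0}(1−X) = 1.439 mol·L⁻¹.
Along a PFR/batch, dC_N/dC_M = −r_N/(r_N+r_P) = −k₁/(k₁+k₂·C_M).
Integrating from C_{M0} to C_M: C_N = (1.65/1.09)·ln[(1.65+1.09·5.62)/(1.65+1.09·1.44)] = 1.514·ln(7.776/3.218) = 1.335 mol·L⁻¹.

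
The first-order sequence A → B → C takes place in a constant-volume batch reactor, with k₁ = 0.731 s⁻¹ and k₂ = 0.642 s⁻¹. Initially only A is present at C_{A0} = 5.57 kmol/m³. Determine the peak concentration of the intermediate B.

2.18 kmol/m³

For a first-order series the maximum intermediate yield is C_{B,max}/C_{A0} = (k₁/k₂)^[k₂/(k₂−k₁)].
= (0.731/0.642)^(0.642/(0.642−0.731)) = (1.139)^(-7.213) = 0.3920.
C_{B,max} = 0.3920×5.57 = 2.18 kmol/m³.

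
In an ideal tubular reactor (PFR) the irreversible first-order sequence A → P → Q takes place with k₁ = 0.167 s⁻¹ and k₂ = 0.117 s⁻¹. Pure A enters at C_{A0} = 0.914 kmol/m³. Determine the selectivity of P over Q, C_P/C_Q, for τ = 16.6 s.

For first-order series with pure A initially, C_P(τ) = k₁C_{A0}/(k₂−k₁)·(e^(−k₁τ) − e^(−k₂τ)).
e^(−k₁τ) = e^(−0.167×16.6) = e^(−2.772) = 0.06252; e^(−k₂τ) = e^(−1.942) = 0.1434.
C_P = 0.167×0.914/(0.117−0.167) × (0.06252−0.1434) = (-3.053)×(-0.08086) = 0.2469 kmol/m³.
C_A = C_{A0}e^(−k₁τ) = 0.05715 kmol/m³, so C_Q = C_{A0}−C_A−C_P = 0.6100 kmol/m³; C_P/C_Q = 0.405.

0.405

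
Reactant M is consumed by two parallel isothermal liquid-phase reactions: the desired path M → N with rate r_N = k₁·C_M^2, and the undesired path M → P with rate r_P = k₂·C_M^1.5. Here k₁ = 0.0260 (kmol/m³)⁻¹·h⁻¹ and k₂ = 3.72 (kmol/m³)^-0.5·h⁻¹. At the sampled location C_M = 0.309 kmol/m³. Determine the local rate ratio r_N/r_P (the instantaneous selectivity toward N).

S_{N/P} = r_N/r_P = (k₁·C_M^2)/(k₂·C_M^1.5) = (k₁/k₂)·C_M^0.5.
= (0.0260×0.3090^2) / (3.72×0.3090^1.5) = 0.002483/0.6390 = 0.00389.
Since the desired path is higher order in M, keeping C_M high (PFR or concentrated feed) favours N.

0.00389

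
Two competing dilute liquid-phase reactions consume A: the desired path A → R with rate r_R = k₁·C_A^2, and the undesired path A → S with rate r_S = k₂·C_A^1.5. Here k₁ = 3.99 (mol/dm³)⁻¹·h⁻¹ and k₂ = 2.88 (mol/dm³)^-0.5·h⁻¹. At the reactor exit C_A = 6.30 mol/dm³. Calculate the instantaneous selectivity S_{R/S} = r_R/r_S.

3.48

S_{R/S} = r_R/r_S = (k₁·C_A^2)/(k₂·C_A^1.5) = (k₁/k₂)·C_A^0.5.
= (3.99×6.300^2) / (2.88×6.300^1.5) = 158.4/45.54 = 3.48.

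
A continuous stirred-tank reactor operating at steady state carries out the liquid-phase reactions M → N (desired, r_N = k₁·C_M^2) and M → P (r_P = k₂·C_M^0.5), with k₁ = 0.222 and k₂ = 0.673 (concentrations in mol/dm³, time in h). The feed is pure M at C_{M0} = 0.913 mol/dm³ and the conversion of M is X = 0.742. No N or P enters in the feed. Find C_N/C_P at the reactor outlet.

0.0377

Exit C_M = C_{M0}(1−X) = 0.913×0.258 = 0.2356 mol/dm³.
In a CSTR the entire volume is at exit conditions, so r_N = 0.222×0.2356^2 = 0.01232 and r_P = 0.673×0.2356^0.5 = 0.3266.
Overall selectivity = C_N/C_P = r_Nτ/(r_Pτ) = r_N/r_P = 0.0377.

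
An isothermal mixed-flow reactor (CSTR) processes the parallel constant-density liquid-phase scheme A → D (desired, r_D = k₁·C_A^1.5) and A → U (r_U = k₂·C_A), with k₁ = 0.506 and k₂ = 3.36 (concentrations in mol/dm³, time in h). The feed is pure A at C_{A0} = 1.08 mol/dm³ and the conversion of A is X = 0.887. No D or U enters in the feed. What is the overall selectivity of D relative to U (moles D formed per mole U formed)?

Exit C_A = C_{A0}(1−X) = 1.08×0.113 = 0.1220 mol/dm³.
A CSTR operates uniformly at the exit composition, giving r_D = 0.02157 and r_U = 0.4101 (each k·C_A^n at C_A = 0.1220).
Overall selectivity = C_D/C_U = r_Dτ/(r_Uτ) = r_D/r_U = 0.0526.

0.0526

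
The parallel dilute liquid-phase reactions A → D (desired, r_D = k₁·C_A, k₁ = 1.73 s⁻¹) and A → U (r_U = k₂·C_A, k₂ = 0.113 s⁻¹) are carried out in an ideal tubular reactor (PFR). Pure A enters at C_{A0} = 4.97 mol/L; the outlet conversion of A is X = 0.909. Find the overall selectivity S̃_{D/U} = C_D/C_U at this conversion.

15.3

C_A = C_{A0}(1−X) = 0.4523 mol/L.
Both paths are first order in A, so the instantaneous fraction to D is constant: dC_D/d(−C_A) = k₁/(k₁+k₂) = 0.9387.
C_D = 0.9387·(C_{A0}−C_A) = 0.9387×4.518 = 4.24 mol/L.
C_U = (C_{A0}−C_A)−C_D = 0.2770 mol/L; S̃_{D/U} = 4.241/0.2770 = 15.3.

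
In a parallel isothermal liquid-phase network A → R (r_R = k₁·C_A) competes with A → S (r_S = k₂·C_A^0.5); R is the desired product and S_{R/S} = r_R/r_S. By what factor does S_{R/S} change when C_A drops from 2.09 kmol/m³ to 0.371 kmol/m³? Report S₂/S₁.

0.421

S_{R/S} = (k₁/k₂)·C_A^0.5, so S₂/S₁ = (C_{A,2}/C_{A,1})^0.5.
= (0.371/2.09)^0.5 = (0.1775)^0.5 = 0.421.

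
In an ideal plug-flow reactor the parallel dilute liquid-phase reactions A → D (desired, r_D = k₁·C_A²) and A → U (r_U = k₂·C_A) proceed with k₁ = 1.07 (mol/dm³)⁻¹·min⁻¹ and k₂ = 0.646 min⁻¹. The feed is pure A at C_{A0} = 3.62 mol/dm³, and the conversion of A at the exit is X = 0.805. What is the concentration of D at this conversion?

C_A = C_{A0}(1−X) = 0.7059 mol/dm³.
Along a PFR/batch, dC_U/dC_A = −r_U/(r_D+r_U) = −k₂/(k₂+k₁·C_A).
Integrating from C_{A0} to C_A: C_U = (0.646/1.07)·ln[(0.646+1.07·3.62)/(0.646+1.07·0.706)] = 0.6037·ln(4.519/1.401) = 0.7070 mol/dm³.
Then C_D = (C_{A0}−C_A) − C_U = 2.914 − 0.7070 = 2.207 mol/dm³.

2.21 mol/dm³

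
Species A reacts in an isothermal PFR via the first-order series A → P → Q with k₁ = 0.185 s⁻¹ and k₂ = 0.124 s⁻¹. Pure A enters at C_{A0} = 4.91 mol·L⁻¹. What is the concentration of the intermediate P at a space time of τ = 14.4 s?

1.46 mol·L⁻¹

The intermediate concentration in a first-order A→B→C sequence is C_P = k₁C_{A0}(e^(−k₁τ) − e^(−k₂τ))/(k₂−k₁).
e^(−k₁τ) = e^(−0.185×14.4) = e^(−2.664) = 0.06967; e^(−k₂τ) = e^(−1.786) = 0.1677.
C_P = 0.185×4.91/(0.124−0.185) × (0.06967−0.1677) = (-14.89)×(-0.09803) = 1.460 mol·L⁻¹.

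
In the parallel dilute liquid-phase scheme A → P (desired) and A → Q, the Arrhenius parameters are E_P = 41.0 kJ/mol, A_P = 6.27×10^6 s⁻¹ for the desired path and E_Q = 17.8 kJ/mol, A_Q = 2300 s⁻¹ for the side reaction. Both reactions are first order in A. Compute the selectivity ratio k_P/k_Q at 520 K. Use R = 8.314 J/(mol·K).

12.7

k_P/k_Q = (A_P/A_Q)·exp[−(E_P−E_Q)/(RT)] = (A_P/A_Q)·exp[(E_Q−E_P)/(RT)].
(E_Q−E_P)/(RT) = (17.8−41.0)×10³/(8.314×520) = -23200/4323 = -5.366.
k_P/k_Q = (6.27×10^6/2300)·exp(-5.366) = 2726 × 0.004671 = 12.7.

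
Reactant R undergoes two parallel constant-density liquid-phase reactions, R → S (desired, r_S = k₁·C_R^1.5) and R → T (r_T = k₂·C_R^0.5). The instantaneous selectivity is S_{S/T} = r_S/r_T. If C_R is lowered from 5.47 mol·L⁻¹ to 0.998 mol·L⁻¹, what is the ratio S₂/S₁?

S_{S/T} = (k₁/k₂)·C_R, so S₂/S₁ = (C_{R,2}/C_{R,1}).
= 0.998/5.47 = 0.182.

0.182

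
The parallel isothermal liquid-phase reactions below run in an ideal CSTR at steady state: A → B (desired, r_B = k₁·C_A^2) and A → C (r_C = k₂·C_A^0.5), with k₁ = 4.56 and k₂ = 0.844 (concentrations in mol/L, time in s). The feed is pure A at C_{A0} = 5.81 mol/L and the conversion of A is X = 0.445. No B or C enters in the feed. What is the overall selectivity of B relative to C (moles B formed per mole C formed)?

Exit C_A = C_{A0}(1−X) = 5.81×0.555 = 3.225 mol/L.
Rates in a CSTR are evaluated at the outlet concentration: r_B = 4.56×3.225^2 = 47.41, r_C = 0.844×3.225^0.5 = 1.516.
Overall selectivity = C_B/C_C = r_Bτ/(r_Cτ) = r_B/r_C = 31.3.

31.3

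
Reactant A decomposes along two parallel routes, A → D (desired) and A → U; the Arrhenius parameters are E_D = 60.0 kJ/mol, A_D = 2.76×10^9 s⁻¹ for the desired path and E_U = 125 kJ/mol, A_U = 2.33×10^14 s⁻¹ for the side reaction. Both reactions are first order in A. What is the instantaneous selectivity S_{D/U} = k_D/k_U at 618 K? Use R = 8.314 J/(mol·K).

3.70

With equal orders, S_{D/U} = k_D/k_U = (A_D/A_U)·exp[(E_U−E_D)/(RT)].
(E_U−E_D)/(RT) = (125−60.0)×10³/(8.314×618) = 65000/5138 = 12.65.
k_D/k_U = (2.76×10^9/2.33×10^14)·exp(12.65) = 1.185×10^-5 × 3.120×10^5 = 3.70.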